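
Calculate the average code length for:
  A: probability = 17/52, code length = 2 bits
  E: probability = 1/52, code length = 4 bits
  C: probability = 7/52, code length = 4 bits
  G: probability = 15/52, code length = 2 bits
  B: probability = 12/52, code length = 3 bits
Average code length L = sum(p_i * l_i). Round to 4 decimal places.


Weighted contributions p_i * l_i:
  A: (17/52) * 2 = 34/52
  E: (1/52) * 4 = 4/52
  C: (7/52) * 4 = 28/52
  G: (15/52) * 2 = 30/52
  B: (12/52) * 3 = 36/52
Sum = (34 + 4 + 28 + 30 + 36)/52 = 132/52

L = 132/52 = 2.5385 bits/symbol


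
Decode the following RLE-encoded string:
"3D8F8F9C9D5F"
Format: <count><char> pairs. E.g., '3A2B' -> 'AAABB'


Expanding each <count><char> pair:
  3D -> 'DDD'
  8F -> 'FFFFFFFF'
  8F -> 'FFFFFFFF'
  9C -> 'CCCCCCCCC'
  9D -> 'DDDDDDDDD'
  5F -> 'FFFFF'

Decoded = DDDFFFFFFFFFFFFFFFFCCCCCCCCCDDDDDDDDDFFFFF


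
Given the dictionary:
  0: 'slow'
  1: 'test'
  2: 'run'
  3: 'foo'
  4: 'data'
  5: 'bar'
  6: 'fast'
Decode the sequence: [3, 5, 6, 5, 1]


Look up each index in the dictionary:
  3 -> 'foo'
  5 -> 'bar'
  6 -> 'fast'
  5 -> 'bar'
  1 -> 'test'

Decoded: "foo bar fast bar test"


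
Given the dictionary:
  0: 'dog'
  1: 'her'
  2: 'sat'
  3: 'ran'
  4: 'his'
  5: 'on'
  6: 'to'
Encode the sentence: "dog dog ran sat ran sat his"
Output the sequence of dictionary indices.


Look up each word in the dictionary:
  'dog' -> 0
  'dog' -> 0
  'ran' -> 3
  'sat' -> 2
  'ran' -> 3
  'sat' -> 2
  'his' -> 4

Encoded: [0, 0, 3, 2, 3, 2, 4]


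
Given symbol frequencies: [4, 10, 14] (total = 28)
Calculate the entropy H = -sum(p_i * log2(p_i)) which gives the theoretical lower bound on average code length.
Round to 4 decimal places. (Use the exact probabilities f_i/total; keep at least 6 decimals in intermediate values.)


Per-symbol terms -p_i * log2(p_i) with p_i = f_i/28:
  p = 4/28 = 0.142857: log2(p) = -2.807355, -p*log2(p) = 0.401051
  p = 10/28 = 0.357143: log2(p) = -1.485427, -p*log2(p) = 0.530510
  p = 14/28 = 0.500000: log2(p) = -1.000000, -p*log2(p) = 0.500000
H = 0.401051 + 0.530510 + 0.500000 = 1.431561

H = 1.4316 bits/symbol


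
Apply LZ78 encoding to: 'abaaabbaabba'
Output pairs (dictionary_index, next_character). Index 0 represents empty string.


LZ78 encoding steps:
Dictionary: {0: ''}
Step 1: w='' (idx 0), next='a' -> output (0, 'a'), add 'a' as idx 1
Step 2: w='' (idx 0), next='b' -> output (0, 'b'), add 'b' as idx 2
Step 3: w='a' (idx 1), next='a' -> output (1, 'a'), add 'aa' as idx 3
Step 4: w='a' (idx 1), next='b' -> output (1, 'b'), add 'ab' as idx 4
Step 5: w='b' (idx 2), next='a' -> output (2, 'a'), add 'ba' as idx 5
Step 6: w='ab' (idx 4), next='b' -> output (4, 'b'), add 'abb' as idx 6
Step 7: w='a' (idx 1), end of input -> output (1, '')


Encoded: [(0, 'a'), (0, 'b'), (1, 'a'), (1, 'b'), (2, 'a'), (4, 'b'), (1, '')]


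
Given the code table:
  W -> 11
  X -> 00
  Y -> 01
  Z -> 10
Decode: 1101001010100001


Decoding:
11 -> W
01 -> Y
00 -> X
10 -> Z
10 -> Z
10 -> Z
00 -> X
01 -> Y


Result: WYXZZZXY


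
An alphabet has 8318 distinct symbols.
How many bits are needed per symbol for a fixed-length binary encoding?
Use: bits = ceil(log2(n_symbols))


log2(8318) = 13.022
Bracket: 2^13 = 8192 < 8318 <= 2^14 = 16384
So ceil(log2(8318)) = 14

bits = ceil(log2(8318)) = ceil(13.022) = 14 bits


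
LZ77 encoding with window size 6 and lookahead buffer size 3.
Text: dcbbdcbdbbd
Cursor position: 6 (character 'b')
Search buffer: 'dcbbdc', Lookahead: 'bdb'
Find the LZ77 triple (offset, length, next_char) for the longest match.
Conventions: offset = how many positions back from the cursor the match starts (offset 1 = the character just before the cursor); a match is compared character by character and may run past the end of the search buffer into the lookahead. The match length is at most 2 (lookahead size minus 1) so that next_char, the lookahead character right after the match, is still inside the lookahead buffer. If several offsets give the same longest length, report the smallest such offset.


Try each offset into the search buffer:
  offset=1 (pos 5, char 'c'): match length 0
  offset=2 (pos 4, char 'd'): match length 0
  offset=3 (pos 3, char 'b'): match length 2
  offset=4 (pos 2, char 'b'): match length 1
  offset=5 (pos 1, char 'c'): match length 0
  offset=6 (pos 0, char 'd'): match length 0
Longest match has length 2 at offset 3.
next_char = character at position 6 + 2 = 8 -> 'b'

Best match: offset=3, length=2 (matching 'bd' starting at position 3)
LZ77 triple: (3, 2, 'b')


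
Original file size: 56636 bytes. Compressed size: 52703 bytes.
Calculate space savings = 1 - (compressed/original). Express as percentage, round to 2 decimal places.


ratio = compressed/original = 52703/56636 = 0.930557
savings = 1 - ratio = 1 - 0.930557 = 0.069443
as a percentage: 0.069443 * 100 = 6.94%

Space savings = 1 - 52703/56636 = 6.94%


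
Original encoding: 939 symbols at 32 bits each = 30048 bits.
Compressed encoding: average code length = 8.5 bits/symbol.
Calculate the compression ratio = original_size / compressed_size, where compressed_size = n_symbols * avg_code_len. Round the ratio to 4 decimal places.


original_size = n_symbols * orig_bits = 939 * 32 = 30048 bits
compressed_size = n_symbols * avg_code_len = 939 * 8.5 = 7981.5 bits
ratio = original_size / compressed_size = 30048 / 7981.5 = 3.7647

Compression ratio = 3.7647


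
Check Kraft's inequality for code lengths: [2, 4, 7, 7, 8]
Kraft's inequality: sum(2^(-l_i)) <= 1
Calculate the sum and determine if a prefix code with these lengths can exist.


Sum = 2^(-2) + 2^(-4) + 2^(-7) + 2^(-7) + 2^(-8)
    = 0.25 + 0.0625 + 0.0078125 + 0.0078125 + 0.00390625
    = 85/256 = 0.33203125
Since 0.33203125 <= 1, Kraft's inequality IS satisfied.
A prefix code with these lengths CAN exist.

Kraft sum = 0.33203125. Satisfied.


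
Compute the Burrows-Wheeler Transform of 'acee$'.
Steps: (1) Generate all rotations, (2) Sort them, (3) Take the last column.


Rotations (sorted):
  0: $acee -> last char: e
  1: acee$ -> last char: $
  2: cee$a -> last char: a
  3: e$ace -> last char: e
  4: ee$ac -> last char: c


BWT = e$aec


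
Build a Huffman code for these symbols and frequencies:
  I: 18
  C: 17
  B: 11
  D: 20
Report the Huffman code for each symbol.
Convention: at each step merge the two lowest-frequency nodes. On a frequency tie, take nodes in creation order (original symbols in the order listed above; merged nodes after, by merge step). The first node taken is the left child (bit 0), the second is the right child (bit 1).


Huffman tree construction:
Step 1: Merge B(11) + C(17) = 28
Step 2: Merge I(18) + D(20) = 38
Step 3: Merge (B+C)(28) + (I+D)(38) = 66
Read each symbol's code off the tree from the root (left child = 0, right child = 1).

Codes:
  I: 10 (length 2)
  C: 01 (length 2)
  B: 00 (length 2)
  D: 11 (length 2)
Average code length: 132/66 = 2.0000 bits/symbol


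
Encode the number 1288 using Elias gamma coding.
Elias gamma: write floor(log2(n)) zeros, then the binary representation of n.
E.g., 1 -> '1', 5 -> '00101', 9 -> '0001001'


num_bits = floor(log2(1288)) + 1 = 11
leading_zeros = num_bits - 1 = 10
binary(1288) = 10100001000

Elias gamma(1288) = '0000000000' + '10100001000' = 000000000010100001000 (21 bits)


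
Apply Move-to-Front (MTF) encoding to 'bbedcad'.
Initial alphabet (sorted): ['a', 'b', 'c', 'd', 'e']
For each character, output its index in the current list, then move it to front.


MTF encoding:
'b': index 1 in ['a', 'b', 'c', 'd', 'e'] -> ['b', 'a', 'c', 'd', 'e']
'b': index 0 in ['b', 'a', 'c', 'd', 'e'] -> ['b', 'a', 'c', 'd', 'e']
'e': index 4 in ['b', 'a', 'c', 'd', 'e'] -> ['e', 'b', 'a', 'c', 'd']
'd': index 4 in ['e', 'b', 'a', 'c', 'd'] -> ['d', 'e', 'b', 'a', 'c']
'c': index 4 in ['d', 'e', 'b', 'a', 'c'] -> ['c', 'd', 'e', 'b', 'a']
'a': index 4 in ['c', 'd', 'e', 'b', 'a'] -> ['a', 'c', 'd', 'e', 'b']
'd': index 2 in ['a', 'c', 'd', 'e', 'b'] -> ['d', 'a', 'c', 'e', 'b']


Output: [1, 0, 4, 4, 4, 4, 2]


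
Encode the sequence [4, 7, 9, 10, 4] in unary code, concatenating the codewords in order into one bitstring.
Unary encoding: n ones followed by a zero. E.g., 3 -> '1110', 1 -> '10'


Encode each number as n ones followed by a terminating 0:
  4 -> 11110 (5 bits)
  7 -> 11111110 (8 bits)
  9 -> 1111111110 (10 bits)
  10 -> 11111111110 (11 bits)
  4 -> 11110 (5 bits)
Total length = 5 + 8 + 10 + 11 + 5 = 39 bits.

Unary([4, 7, 9, 10, 4]) = 111101111111011111111101111111111011110 (39 bits)


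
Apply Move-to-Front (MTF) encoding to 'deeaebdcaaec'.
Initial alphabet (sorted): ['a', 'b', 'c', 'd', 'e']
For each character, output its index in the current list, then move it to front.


MTF encoding:
'd': index 3 in ['a', 'b', 'c', 'd', 'e'] -> ['d', 'a', 'b', 'c', 'e']
'e': index 4 in ['d', 'a', 'b', 'c', 'e'] -> ['e', 'd', 'a', 'b', 'c']
'e': index 0 in ['e', 'd', 'a', 'b', 'c'] -> ['e', 'd', 'a', 'b', 'c']
'a': index 2 in ['e', 'd', 'a', 'b', 'c'] -> ['a', 'e', 'd', 'b', 'c']
'e': index 1 in ['a', 'e', 'd', 'b', 'c'] -> ['e', 'a', 'd', 'b', 'c']
'b': index 3 in ['e', 'a', 'd', 'b', 'c'] -> ['b', 'e', 'a', 'd', 'c']
'd': index 3 in ['b', 'e', 'a', 'd', 'c'] -> ['d', 'b', 'e', 'a', 'c']
'c': index 4 in ['d', 'b', 'e', 'a', 'c'] -> ['c', 'd', 'b', 'e', 'a']
'a': index 4 in ['c', 'd', 'b', 'e', 'a'] -> ['a', 'c', 'd', 'b', 'e']
'a': index 0 in ['a', 'c', 'd', 'b', 'e'] -> ['a', 'c', 'd', 'b', 'e']
'e': index 4 in ['a', 'c', 'd', 'b', 'e'] -> ['e', 'a', 'c', 'd', 'b']
'c': index 2 in ['e', 'a', 'c', 'd', 'b'] -> ['c', 'e', 'a', 'd', 'b']


Output: [3, 4, 0, 2, 1, 3, 3, 4, 4, 0, 4, 2]


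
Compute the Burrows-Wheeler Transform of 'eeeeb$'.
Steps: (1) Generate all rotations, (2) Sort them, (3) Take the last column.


Rotations (sorted):
  0: $eeeeb -> last char: b
  1: b$eeee -> last char: e
  2: eb$eee -> last char: e
  3: eeb$ee -> last char: e
  4: eeeb$e -> last char: e
  5: eeeeb$ -> last char: $


BWT = beeee$


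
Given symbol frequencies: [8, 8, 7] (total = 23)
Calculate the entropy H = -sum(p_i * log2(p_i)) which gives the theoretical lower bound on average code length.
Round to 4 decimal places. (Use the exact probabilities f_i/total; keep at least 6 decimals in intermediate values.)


Per-symbol terms -p_i * log2(p_i) with p_i = f_i/23:
  p = 8/23 = 0.347826: log2(p) = -1.523562, -p*log2(p) = 0.529935
  p = 8/23 = 0.347826: log2(p) = -1.523562, -p*log2(p) = 0.529935
  p = 7/23 = 0.304348: log2(p) = -1.716207, -p*log2(p) = 0.522324
H = 0.529935 + 0.529935 + 0.522324 = 1.582194

H = 1.5822 bits/symbol


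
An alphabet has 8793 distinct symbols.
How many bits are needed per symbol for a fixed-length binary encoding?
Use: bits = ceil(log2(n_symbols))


log2(8793) = 13.1021
Bracket: 2^13 = 8192 < 8793 <= 2^14 = 16384
So ceil(log2(8793)) = 14

bits = ceil(log2(8793)) = ceil(13.1021) = 14 bits


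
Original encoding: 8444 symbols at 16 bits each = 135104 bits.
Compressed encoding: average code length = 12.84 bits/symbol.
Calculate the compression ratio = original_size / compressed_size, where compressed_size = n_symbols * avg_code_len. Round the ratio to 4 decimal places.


original_size = n_symbols * orig_bits = 8444 * 16 = 135104 bits
compressed_size = n_symbols * avg_code_len = 8444 * 12.84 = 108420.96 bits
ratio = original_size / compressed_size = 135104 / 108420.96 = 1.2461

Compression ratio = 1.2461


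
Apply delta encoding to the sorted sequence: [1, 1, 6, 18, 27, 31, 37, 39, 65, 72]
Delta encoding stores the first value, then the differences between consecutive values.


First value: 1
Deltas:
  1 - 1 = 0
  6 - 1 = 5
  18 - 6 = 12
  27 - 18 = 9
  31 - 27 = 4
  37 - 31 = 6
  39 - 37 = 2
  65 - 39 = 26
  72 - 65 = 7


Delta encoded: [1, 0, 5, 12, 9, 4, 6, 2, 26, 7]


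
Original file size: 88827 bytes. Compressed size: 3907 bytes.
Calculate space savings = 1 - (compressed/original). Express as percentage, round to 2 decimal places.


ratio = compressed/original = 3907/88827 = 0.043984
savings = 1 - ratio = 1 - 0.043984 = 0.956016
as a percentage: 0.956016 * 100 = 95.6%

Space savings = 1 - 3907/88827 = 95.6%


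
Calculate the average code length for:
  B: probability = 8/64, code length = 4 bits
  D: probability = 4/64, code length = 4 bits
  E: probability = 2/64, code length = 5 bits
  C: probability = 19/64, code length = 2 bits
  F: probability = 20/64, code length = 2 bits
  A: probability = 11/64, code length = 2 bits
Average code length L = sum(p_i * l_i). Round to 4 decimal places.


Weighted contributions p_i * l_i:
  B: (8/64) * 4 = 32/64
  D: (4/64) * 4 = 16/64
  E: (2/64) * 5 = 10/64
  C: (19/64) * 2 = 38/64
  F: (20/64) * 2 = 40/64
  A: (11/64) * 2 = 22/64
Sum = (32 + 16 + 10 + 38 + 40 + 22)/64 = 158/64

L = 158/64 = 2.4688 bits/symbol


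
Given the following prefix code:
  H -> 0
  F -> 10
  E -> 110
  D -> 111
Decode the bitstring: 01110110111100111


Decoding step by step:
Bits 0 -> H
Bits 111 -> D
Bits 0 -> H
Bits 110 -> E
Bits 111 -> D
Bits 10 -> F
Bits 0 -> H
Bits 111 -> D


Decoded message: HDHEDFHD


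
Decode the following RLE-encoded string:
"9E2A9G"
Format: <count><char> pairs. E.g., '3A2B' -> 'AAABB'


Expanding each <count><char> pair:
  9E -> 'EEEEEEEEE'
  2A -> 'AA'
  9G -> 'GGGGGGGGG'

Decoded = EEEEEEEEEAAGGGGGGGGG


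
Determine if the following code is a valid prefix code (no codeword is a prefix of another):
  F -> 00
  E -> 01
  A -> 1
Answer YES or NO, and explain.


Checking each pair (does one codeword prefix another?):
  F='00' vs E='01': no prefix
  F='00' vs A='1': no prefix
  E='01' vs F='00': no prefix
  E='01' vs A='1': no prefix
  A='1' vs F='00': no prefix
  A='1' vs E='01': no prefix
No violation found over all pairs.

YES -- this is a valid prefix code. No codeword is a prefix of any other codeword.


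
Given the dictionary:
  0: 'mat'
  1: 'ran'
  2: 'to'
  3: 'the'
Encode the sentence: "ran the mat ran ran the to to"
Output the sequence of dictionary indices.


Look up each word in the dictionary:
  'ran' -> 1
  'the' -> 3
  'mat' -> 0
  'ran' -> 1
  'ran' -> 1
  'the' -> 3
  'to' -> 2
  'to' -> 2

Encoded: [1, 3, 0, 1, 1, 3, 2, 2]


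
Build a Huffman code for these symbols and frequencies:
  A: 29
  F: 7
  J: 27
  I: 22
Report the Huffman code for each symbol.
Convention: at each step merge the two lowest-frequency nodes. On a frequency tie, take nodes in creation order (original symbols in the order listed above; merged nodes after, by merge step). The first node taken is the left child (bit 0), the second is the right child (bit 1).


Huffman tree construction:
Step 1: Merge F(7) + I(22) = 29
Step 2: Merge J(27) + A(29) = 56
Step 3: Merge (F+I)(29) + (J+A)(56) = 85
Read each symbol's code off the tree from the root (left child = 0, right child = 1).

Codes:
  A: 11 (length 2)
  F: 00 (length 2)
  J: 10 (length 2)
  I: 01 (length 2)
Average code length: 170/85 = 2.0000 bits/symbol


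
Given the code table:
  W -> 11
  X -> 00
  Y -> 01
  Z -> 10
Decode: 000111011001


Decoding:
00 -> X
01 -> Y
11 -> W
01 -> Y
10 -> Z
01 -> Y


Result: XYWYZY


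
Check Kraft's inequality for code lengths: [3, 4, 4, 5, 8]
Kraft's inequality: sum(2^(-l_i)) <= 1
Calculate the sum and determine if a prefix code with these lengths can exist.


Sum = 2^(-3) + 2^(-4) + 2^(-4) + 2^(-5) + 2^(-8)
    = 0.125 + 0.0625 + 0.0625 + 0.03125 + 0.00390625
    = 73/256 = 0.28515625
Since 0.28515625 <= 1, Kraft's inequality IS satisfied.
A prefix code with these lengths CAN exist.

Kraft sum = 0.28515625. Satisfied.


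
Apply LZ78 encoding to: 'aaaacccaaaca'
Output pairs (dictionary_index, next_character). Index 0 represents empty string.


LZ78 encoding steps:
Dictionary: {0: ''}
Step 1: w='' (idx 0), next='a' -> output (0, 'a'), add 'a' as idx 1
Step 2: w='a' (idx 1), next='a' -> output (1, 'a'), add 'aa' as idx 2
Step 3: w='a' (idx 1), next='c' -> output (1, 'c'), add 'ac' as idx 3
Step 4: w='' (idx 0), next='c' -> output (0, 'c'), add 'c' as idx 4
Step 5: w='c' (idx 4), next='a' -> output (4, 'a'), add 'ca' as idx 5
Step 6: w='aa' (idx 2), next='c' -> output (2, 'c'), add 'aac' as idx 6
Step 7: w='a' (idx 1), end of input -> output (1, '')


Encoded: [(0, 'a'), (1, 'a'), (1, 'c'), (0, 'c'), (4, 'a'), (2, 'c'), (1, '')]


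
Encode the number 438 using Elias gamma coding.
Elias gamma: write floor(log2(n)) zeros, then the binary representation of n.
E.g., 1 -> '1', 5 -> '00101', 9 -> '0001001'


num_bits = floor(log2(438)) + 1 = 9
leading_zeros = num_bits - 1 = 8
binary(438) = 110110110

Elias gamma(438) = '00000000' + '110110110' = 00000000110110110 (17 bits)


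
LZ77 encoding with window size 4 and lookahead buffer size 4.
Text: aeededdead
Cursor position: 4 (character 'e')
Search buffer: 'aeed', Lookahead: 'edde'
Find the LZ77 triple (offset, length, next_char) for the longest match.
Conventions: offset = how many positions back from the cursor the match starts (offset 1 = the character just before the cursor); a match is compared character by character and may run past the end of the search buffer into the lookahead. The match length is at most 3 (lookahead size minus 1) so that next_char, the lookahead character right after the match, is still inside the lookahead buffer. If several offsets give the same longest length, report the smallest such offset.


Try each offset into the search buffer:
  offset=1 (pos 3, char 'd'): match length 0
  offset=2 (pos 2, char 'e'): match length 2
  offset=3 (pos 1, char 'e'): match length 1
  offset=4 (pos 0, char 'a'): match length 0
Longest match has length 2 at offset 2.
next_char = character at position 4 + 2 = 6 -> 'd'

Best match: offset=2, length=2 (matching 'ed' starting at position 2)
LZ77 triple: (2, 2, 'd')


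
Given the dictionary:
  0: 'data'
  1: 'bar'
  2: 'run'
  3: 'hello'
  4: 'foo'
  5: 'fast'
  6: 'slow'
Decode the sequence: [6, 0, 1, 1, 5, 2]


Look up each index in the dictionary:
  6 -> 'slow'
  0 -> 'data'
  1 -> 'bar'
  1 -> 'bar'
  5 -> 'fast'
  2 -> 'run'

Decoded: "slow data bar bar fast run"


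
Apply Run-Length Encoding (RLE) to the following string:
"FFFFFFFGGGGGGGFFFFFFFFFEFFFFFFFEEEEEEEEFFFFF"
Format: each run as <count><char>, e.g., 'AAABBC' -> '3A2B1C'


Scanning runs left to right:
  i=0: run of 'F' x 7 -> '7F'
  i=7: run of 'G' x 7 -> '7G'
  i=14: run of 'F' x 9 -> '9F'
  i=23: run of 'E' x 1 -> '1E'
  i=24: run of 'F' x 7 -> '7F'
  i=31: run of 'E' x 8 -> '8E'
  i=39: run of 'F' x 5 -> '5F'

RLE = 7F7G9F1E7F8E5F


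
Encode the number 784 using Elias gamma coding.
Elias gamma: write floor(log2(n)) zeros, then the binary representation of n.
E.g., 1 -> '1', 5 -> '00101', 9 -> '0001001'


num_bits = floor(log2(784)) + 1 = 10
leading_zeros = num_bits - 1 = 9
binary(784) = 1100010000

Elias gamma(784) = '000000000' + '1100010000' = 0000000001100010000 (19 bits)


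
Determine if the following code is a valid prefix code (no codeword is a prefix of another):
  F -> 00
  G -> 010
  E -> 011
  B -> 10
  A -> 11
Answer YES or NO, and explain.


Checking each pair (does one codeword prefix another?):
  F='00' vs G='010': no prefix
  F='00' vs E='011': no prefix
  F='00' vs B='10': no prefix
  F='00' vs A='11': no prefix
  G='010' vs F='00': no prefix
  G='010' vs E='011': no prefix
  G='010' vs B='10': no prefix
  G='010' vs A='11': no prefix
  E='011' vs F='00': no prefix
  E='011' vs G='010': no prefix
  E='011' vs B='10': no prefix
  E='011' vs A='11': no prefix
  B='10' vs F='00': no prefix
  B='10' vs G='010': no prefix
  B='10' vs E='011': no prefix
  B='10' vs A='11': no prefix
  A='11' vs F='00': no prefix
  A='11' vs G='010': no prefix
  A='11' vs E='011': no prefix
  A='11' vs B='10': no prefix
No violation found over all pairs.

YES -- this is a valid prefix code. No codeword is a prefix of any other codeword.


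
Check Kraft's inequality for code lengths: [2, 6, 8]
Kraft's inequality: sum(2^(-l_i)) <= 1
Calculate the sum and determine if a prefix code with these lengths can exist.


Sum = 2^(-2) + 2^(-6) + 2^(-8)
    = 0.25 + 0.015625 + 0.00390625
    = 69/256 = 0.26953125
Since 0.26953125 <= 1, Kraft's inequality IS satisfied.
A prefix code with these lengths CAN exist.

Kraft sum = 0.26953125. Satisfied.


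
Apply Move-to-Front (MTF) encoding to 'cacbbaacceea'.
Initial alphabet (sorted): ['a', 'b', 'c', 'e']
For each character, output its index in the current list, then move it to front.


MTF encoding:
'c': index 2 in ['a', 'b', 'c', 'e'] -> ['c', 'a', 'b', 'e']
'a': index 1 in ['c', 'a', 'b', 'e'] -> ['a', 'c', 'b', 'e']
'c': index 1 in ['a', 'c', 'b', 'e'] -> ['c', 'a', 'b', 'e']
'b': index 2 in ['c', 'a', 'b', 'e'] -> ['b', 'c', 'a', 'e']
'b': index 0 in ['b', 'c', 'a', 'e'] -> ['b', 'c', 'a', 'e']
'a': index 2 in ['b', 'c', 'a', 'e'] -> ['a', 'b', 'c', 'e']
'a': index 0 in ['a', 'b', 'c', 'e'] -> ['a', 'b', 'c', 'e']
'c': index 2 in ['a', 'b', 'c', 'e'] -> ['c', 'a', 'b', 'e']
'c': index 0 in ['c', 'a', 'b', 'e'] -> ['c', 'a', 'b', 'e']
'e': index 3 in ['c', 'a', 'b', 'e'] -> ['e', 'c', 'a', 'b']
'e': index 0 in ['e', 'c', 'a', 'b'] -> ['e', 'c', 'a', 'b']
'a': index 2 in ['e', 'c', 'a', 'b'] -> ['a', 'e', 'c', 'b']


Output: [2, 1, 1, 2, 0, 2, 0, 2, 0, 3, 0, 2]


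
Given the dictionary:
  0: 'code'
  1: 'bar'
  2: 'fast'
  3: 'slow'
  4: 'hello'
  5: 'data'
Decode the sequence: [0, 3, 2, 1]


Look up each index in the dictionary:
  0 -> 'code'
  3 -> 'slow'
  2 -> 'fast'
  1 -> 'bar'

Decoded: "code slow fast bar"


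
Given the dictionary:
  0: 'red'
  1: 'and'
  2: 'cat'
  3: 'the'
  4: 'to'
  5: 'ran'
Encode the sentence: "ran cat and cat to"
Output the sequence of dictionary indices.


Look up each word in the dictionary:
  'ran' -> 5
  'cat' -> 2
  'and' -> 1
  'cat' -> 2
  'to' -> 4

Encoded: [5, 2, 1, 2, 4]


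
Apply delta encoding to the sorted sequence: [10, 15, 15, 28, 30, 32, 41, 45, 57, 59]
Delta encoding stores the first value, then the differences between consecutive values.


First value: 10
Deltas:
  15 - 10 = 5
  15 - 15 = 0
  28 - 15 = 13
  30 - 28 = 2
  32 - 30 = 2
  41 - 32 = 9
  45 - 41 = 4
  57 - 45 = 12
  59 - 57 = 2


Delta encoded: [10, 5, 0, 13, 2, 2, 9, 4, 12, 2]


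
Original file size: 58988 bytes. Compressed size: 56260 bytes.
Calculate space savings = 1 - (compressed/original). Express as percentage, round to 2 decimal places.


ratio = compressed/original = 56260/58988 = 0.953753
savings = 1 - ratio = 1 - 0.953753 = 0.046247
as a percentage: 0.046247 * 100 = 4.62%

Space savings = 1 - 56260/58988 = 4.62%


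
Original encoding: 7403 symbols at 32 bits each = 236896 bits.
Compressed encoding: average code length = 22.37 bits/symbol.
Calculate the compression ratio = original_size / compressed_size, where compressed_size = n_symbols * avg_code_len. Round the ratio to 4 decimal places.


original_size = n_symbols * orig_bits = 7403 * 32 = 236896 bits
compressed_size = n_symbols * avg_code_len = 7403 * 22.37 = 165605.11 bits
ratio = original_size / compressed_size = 236896 / 165605.11 = 1.4305

Compression ratio = 1.4305


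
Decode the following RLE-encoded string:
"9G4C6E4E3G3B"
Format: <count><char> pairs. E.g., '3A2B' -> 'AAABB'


Expanding each <count><char> pair:
  9G -> 'GGGGGGGGG'
  4C -> 'CCCC'
  6E -> 'EEEEEE'
  4E -> 'EEEE'
  3G -> 'GGG'
  3B -> 'BBB'

Decoded = GGGGGGGGGCCCCEEEEEEEEEEGGGBBB


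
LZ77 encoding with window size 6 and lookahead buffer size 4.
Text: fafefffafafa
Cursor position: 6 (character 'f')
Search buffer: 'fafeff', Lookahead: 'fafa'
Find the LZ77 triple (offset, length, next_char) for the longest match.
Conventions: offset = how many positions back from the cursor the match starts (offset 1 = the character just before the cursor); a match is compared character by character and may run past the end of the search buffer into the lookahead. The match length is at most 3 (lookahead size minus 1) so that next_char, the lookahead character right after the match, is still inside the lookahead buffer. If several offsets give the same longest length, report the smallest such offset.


Try each offset into the search buffer:
  offset=1 (pos 5, char 'f'): match length 1
  offset=2 (pos 4, char 'f'): match length 1
  offset=3 (pos 3, char 'e'): match length 0
  offset=4 (pos 2, char 'f'): match length 1
  offset=5 (pos 1, char 'a'): match length 0
  offset=6 (pos 0, char 'f'): match length 3
Longest match has length 3 at offset 6.
next_char = character at position 6 + 3 = 9 -> 'a'

Best match: offset=6, length=3 (matching 'faf' starting at position 0)
LZ77 triple: (6, 3, 'a')


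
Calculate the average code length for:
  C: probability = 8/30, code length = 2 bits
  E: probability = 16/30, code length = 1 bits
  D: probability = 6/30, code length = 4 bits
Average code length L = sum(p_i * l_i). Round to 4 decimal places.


Weighted contributions p_i * l_i:
  C: (8/30) * 2 = 16/30
  E: (16/30) * 1 = 16/30
  D: (6/30) * 4 = 24/30
Sum = (16 + 16 + 24)/30 = 56/30

L = 56/30 = 1.8667 bits/symbol


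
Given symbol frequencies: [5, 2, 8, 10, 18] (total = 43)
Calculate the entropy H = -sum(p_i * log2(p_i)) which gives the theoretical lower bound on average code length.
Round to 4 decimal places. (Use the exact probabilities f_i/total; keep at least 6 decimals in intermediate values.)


Per-symbol terms -p_i * log2(p_i) with p_i = f_i/43:
  p = 5/43 = 0.116279: log2(p) = -3.104337, -p*log2(p) = 0.360969
  p = 2/43 = 0.046512: log2(p) = -4.426265, -p*log2(p) = 0.205873
  p = 8/43 = 0.186047: log2(p) = -2.426265, -p*log2(p) = 0.451398
  p = 10/43 = 0.232558: log2(p) = -2.104337, -p*log2(p) = 0.489381
  p = 18/43 = 0.418605: log2(p) = -1.256340, -p*log2(p) = 0.525910
H = 0.360969 + 0.205873 + 0.451398 + 0.489381 + 0.525910 = 2.033531

H = 2.0335 bits/symbol


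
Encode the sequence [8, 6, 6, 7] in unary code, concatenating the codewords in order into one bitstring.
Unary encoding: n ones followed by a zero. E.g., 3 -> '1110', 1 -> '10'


Encode each number as n ones followed by a terminating 0:
  8 -> 111111110 (9 bits)
  6 -> 1111110 (7 bits)
  6 -> 1111110 (7 bits)
  7 -> 11111110 (8 bits)
Total length = 9 + 7 + 7 + 8 = 31 bits.

Unary([8, 6, 6, 7]) = 1111111101111110111111011111110 (31 bits)


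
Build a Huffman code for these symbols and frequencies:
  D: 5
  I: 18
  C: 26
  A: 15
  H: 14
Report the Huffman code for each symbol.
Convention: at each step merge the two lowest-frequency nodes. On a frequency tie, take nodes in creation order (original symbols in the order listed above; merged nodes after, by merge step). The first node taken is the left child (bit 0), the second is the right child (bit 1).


Huffman tree construction:
Step 1: Merge D(5) + H(14) = 19
Step 2: Merge A(15) + I(18) = 33
Step 3: Merge (D+H)(19) + C(26) = 45
Step 4: Merge (A+I)(33) + ((D+H)+C)(45) = 78
Read each symbol's code off the tree from the root (left child = 0, right child = 1).

Codes:
  D: 100 (length 3)
  I: 01 (length 2)
  C: 11 (length 2)
  A: 00 (length 2)
  H: 101 (length 3)
Average code length: 175/78 = 2.2436 bits/symbol


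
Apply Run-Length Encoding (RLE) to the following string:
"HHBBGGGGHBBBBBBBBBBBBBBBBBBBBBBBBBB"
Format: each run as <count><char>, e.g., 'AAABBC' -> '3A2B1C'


Scanning runs left to right:
  i=0: run of 'H' x 2 -> '2H'
  i=2: run of 'B' x 2 -> '2B'
  i=4: run of 'G' x 4 -> '4G'
  i=8: run of 'H' x 1 -> '1H'
  i=9: run of 'B' x 26 -> '26B'

RLE = 2H2B4G1H26B


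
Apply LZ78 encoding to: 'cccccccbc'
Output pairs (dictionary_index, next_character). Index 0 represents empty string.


LZ78 encoding steps:
Dictionary: {0: ''}
Step 1: w='' (idx 0), next='c' -> output (0, 'c'), add 'c' as idx 1
Step 2: w='c' (idx 1), next='c' -> output (1, 'c'), add 'cc' as idx 2
Step 3: w='cc' (idx 2), next='c' -> output (2, 'c'), add 'ccc' as idx 3
Step 4: w='c' (idx 1), next='b' -> output (1, 'b'), add 'cb' as idx 4
Step 5: w='c' (idx 1), end of input -> output (1, '')


Encoded: [(0, 'c'), (1, 'c'), (2, 'c'), (1, 'b'), (1, '')]


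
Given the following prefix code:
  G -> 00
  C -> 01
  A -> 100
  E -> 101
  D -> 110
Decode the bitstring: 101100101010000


Decoding step by step:
Bits 101 -> E
Bits 100 -> A
Bits 101 -> E
Bits 01 -> C
Bits 00 -> G
Bits 00 -> G


Decoded message: EAECGG


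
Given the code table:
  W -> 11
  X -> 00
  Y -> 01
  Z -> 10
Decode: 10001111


Decoding:
10 -> Z
00 -> X
11 -> W
11 -> W


Result: ZXWW


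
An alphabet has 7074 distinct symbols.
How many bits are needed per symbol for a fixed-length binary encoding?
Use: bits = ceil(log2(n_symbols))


log2(7074) = 12.7883
Bracket: 2^12 = 4096 < 7074 <= 2^13 = 8192
So ceil(log2(7074)) = 13

bits = ceil(log2(7074)) = ceil(12.7883) = 13 bits


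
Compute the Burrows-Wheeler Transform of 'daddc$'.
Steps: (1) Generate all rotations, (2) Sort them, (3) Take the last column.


Rotations (sorted):
  0: $daddc -> last char: c
  1: addc$d -> last char: d
  2: c$dadd -> last char: d
  3: daddc$ -> last char: $
  4: dc$dad -> last char: d
  5: ddc$da -> last char: a


BWT = cdd$da


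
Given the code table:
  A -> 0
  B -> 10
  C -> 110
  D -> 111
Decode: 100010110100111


Decoding:
10 -> B
0 -> A
0 -> A
10 -> B
110 -> C
10 -> B
0 -> A
111 -> D


Result: BAABCBAD


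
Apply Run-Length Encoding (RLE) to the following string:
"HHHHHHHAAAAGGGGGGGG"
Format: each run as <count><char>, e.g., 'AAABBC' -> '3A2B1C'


Scanning runs left to right:
  i=0: run of 'H' x 7 -> '7H'
  i=7: run of 'A' x 4 -> '4A'
  i=11: run of 'G' x 8 -> '8G'

RLE = 7H4A8G


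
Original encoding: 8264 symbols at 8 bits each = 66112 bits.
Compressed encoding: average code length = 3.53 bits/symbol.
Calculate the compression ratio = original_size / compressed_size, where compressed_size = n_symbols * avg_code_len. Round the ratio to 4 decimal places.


original_size = n_symbols * orig_bits = 8264 * 8 = 66112 bits
compressed_size = n_symbols * avg_code_len = 8264 * 3.53 = 29171.92 bits
ratio = original_size / compressed_size = 66112 / 29171.92 = 2.2663

Compression ratio = 2.2663


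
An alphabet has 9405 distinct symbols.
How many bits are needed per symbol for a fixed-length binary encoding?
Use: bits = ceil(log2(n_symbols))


log2(9405) = 13.1992
Bracket: 2^13 = 8192 < 9405 <= 2^14 = 16384
So ceil(log2(9405)) = 14

bits = ceil(log2(9405)) = ceil(13.1992) = 14 bits


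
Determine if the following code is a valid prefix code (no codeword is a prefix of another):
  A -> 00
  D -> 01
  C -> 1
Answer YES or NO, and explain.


Checking each pair (does one codeword prefix another?):
  A='00' vs D='01': no prefix
  A='00' vs C='1': no prefix
  D='01' vs A='00': no prefix
  D='01' vs C='1': no prefix
  C='1' vs A='00': no prefix
  C='1' vs D='01': no prefix
No violation found over all pairs.

YES -- this is a valid prefix code. No codeword is a prefix of any other codeword.


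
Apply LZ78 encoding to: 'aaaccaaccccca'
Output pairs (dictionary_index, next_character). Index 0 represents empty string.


LZ78 encoding steps:
Dictionary: {0: ''}
Step 1: w='' (idx 0), next='a' -> output (0, 'a'), add 'a' as idx 1
Step 2: w='a' (idx 1), next='a' -> output (1, 'a'), add 'aa' as idx 2
Step 3: w='' (idx 0), next='c' -> output (0, 'c'), add 'c' as idx 3
Step 4: w='c' (idx 3), next='a' -> output (3, 'a'), add 'ca' as idx 4
Step 5: w='a' (idx 1), next='c' -> output (1, 'c'), add 'ac' as idx 5
Step 6: w='c' (idx 3), next='c' -> output (3, 'c'), add 'cc' as idx 6
Step 7: w='cc' (idx 6), next='a' -> output (6, 'a'), add 'cca' as idx 7


Encoded: [(0, 'a'), (1, 'a'), (0, 'c'), (3, 'a'), (1, 'c'), (3, 'c'), (6, 'a')]


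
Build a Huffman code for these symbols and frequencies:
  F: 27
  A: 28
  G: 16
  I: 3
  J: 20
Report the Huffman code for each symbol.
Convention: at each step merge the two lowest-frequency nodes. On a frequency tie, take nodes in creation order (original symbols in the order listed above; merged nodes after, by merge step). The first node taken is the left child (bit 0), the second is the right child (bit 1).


Huffman tree construction:
Step 1: Merge I(3) + G(16) = 19
Step 2: Merge (I+G)(19) + J(20) = 39
Step 3: Merge F(27) + A(28) = 55
Step 4: Merge ((I+G)+J)(39) + (F+A)(55) = 94
Read each symbol's code off the tree from the root (left child = 0, right child = 1).

Codes:
  F: 10 (length 2)
  A: 11 (length 2)
  G: 001 (length 3)
  I: 000 (length 3)
  J: 01 (length 2)
Average code length: 207/94 = 2.2021 bits/symbol


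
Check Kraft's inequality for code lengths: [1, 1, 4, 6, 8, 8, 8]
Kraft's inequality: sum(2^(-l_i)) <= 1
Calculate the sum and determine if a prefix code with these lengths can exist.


Sum = 2^(-1) + 2^(-1) + 2^(-4) + 2^(-6) + 2^(-8) + 2^(-8) + 2^(-8)
    = 0.5 + 0.5 + 0.0625 + 0.015625 + 0.00390625 + 0.00390625 + 0.00390625
    = 279/256 = 1.08984375
Since 1.08984375 > 1, Kraft's inequality is NOT satisfied.
A prefix code with these lengths CANNOT exist.

Kraft sum = 1.08984375. Not satisfied.


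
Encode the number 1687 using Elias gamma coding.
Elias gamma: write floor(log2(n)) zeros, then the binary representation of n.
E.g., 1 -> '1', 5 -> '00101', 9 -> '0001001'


num_bits = floor(log2(1687)) + 1 = 11
leading_zeros = num_bits - 1 = 10
binary(1687) = 11010010111

Elias gamma(1687) = '0000000000' + '11010010111' = 000000000011010010111 (21 bits)


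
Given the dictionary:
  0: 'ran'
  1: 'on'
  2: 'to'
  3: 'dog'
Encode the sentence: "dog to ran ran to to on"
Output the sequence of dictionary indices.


Look up each word in the dictionary:
  'dog' -> 3
  'to' -> 2
  'ran' -> 0
  'ran' -> 0
  'to' -> 2
  'to' -> 2
  'on' -> 1

Encoded: [3, 2, 0, 0, 2, 2, 1]


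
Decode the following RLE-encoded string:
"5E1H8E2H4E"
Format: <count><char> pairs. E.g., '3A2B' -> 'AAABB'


Expanding each <count><char> pair:
  5E -> 'EEEEE'
  1H -> 'H'
  8E -> 'EEEEEEEE'
  2H -> 'HH'
  4E -> 'EEEE'

Decoded = EEEEEHEEEEEEEEHHEEEE


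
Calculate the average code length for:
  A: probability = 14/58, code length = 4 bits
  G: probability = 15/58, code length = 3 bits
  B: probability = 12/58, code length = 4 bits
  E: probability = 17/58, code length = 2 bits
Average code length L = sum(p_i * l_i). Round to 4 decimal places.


Weighted contributions p_i * l_i:
  A: (14/58) * 4 = 56/58
  G: (15/58) * 3 = 45/58
  B: (12/58) * 4 = 48/58
  E: (17/58) * 2 = 34/58
Sum = (56 + 45 + 48 + 34)/58 = 183/58

L = 183/58 = 3.1552 bits/symbol


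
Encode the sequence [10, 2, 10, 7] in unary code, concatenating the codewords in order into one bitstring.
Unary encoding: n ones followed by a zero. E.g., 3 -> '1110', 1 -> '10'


Encode each number as n ones followed by a terminating 0:
  10 -> 11111111110 (11 bits)
  2 -> 110 (3 bits)
  10 -> 11111111110 (11 bits)
  7 -> 11111110 (8 bits)
Total length = 11 + 3 + 11 + 8 = 33 bits.

Unary([10, 2, 10, 7]) = 111111111101101111111111011111110 (33 bits)


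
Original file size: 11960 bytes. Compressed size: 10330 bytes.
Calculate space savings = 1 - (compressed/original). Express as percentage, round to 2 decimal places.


ratio = compressed/original = 10330/11960 = 0.863712
savings = 1 - ratio = 1 - 0.863712 = 0.136288
as a percentage: 0.136288 * 100 = 13.63%

Space savings = 1 - 10330/11960 = 13.63%


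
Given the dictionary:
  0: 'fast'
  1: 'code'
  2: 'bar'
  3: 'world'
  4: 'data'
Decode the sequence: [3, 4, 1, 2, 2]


Look up each index in the dictionary:
  3 -> 'world'
  4 -> 'data'
  1 -> 'code'
  2 -> 'bar'
  2 -> 'bar'

Decoded: "world data code bar bar"


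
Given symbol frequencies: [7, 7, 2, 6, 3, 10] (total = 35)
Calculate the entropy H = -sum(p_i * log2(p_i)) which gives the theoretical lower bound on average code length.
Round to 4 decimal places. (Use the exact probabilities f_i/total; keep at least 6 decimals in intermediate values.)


Per-symbol terms -p_i * log2(p_i) with p_i = f_i/35:
  p = 7/35 = 0.200000: log2(p) = -2.321928, -p*log2(p) = 0.464386
  p = 7/35 = 0.200000: log2(p) = -2.321928, -p*log2(p) = 0.464386
  p = 2/35 = 0.057143: log2(p) = -4.129283, -p*log2(p) = 0.235959
  p = 6/35 = 0.171429: log2(p) = -2.544321, -p*log2(p) = 0.436169
  p = 3/35 = 0.085714: log2(p) = -3.544321, -p*log2(p) = 0.303799
  p = 10/35 = 0.285714: log2(p) = -1.807355, -p*log2(p) = 0.516387
H = 0.464386 + 0.464386 + 0.235959 + 0.436169 + 0.303799 + 0.516387 = 2.421086

H = 2.4211 bits/symbol


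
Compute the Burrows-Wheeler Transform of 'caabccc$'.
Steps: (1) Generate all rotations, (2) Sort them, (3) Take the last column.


Rotations (sorted):
  0: $caabccc -> last char: c
  1: aabccc$c -> last char: c
  2: abccc$ca -> last char: a
  3: bccc$caa -> last char: a
  4: c$caabcc -> last char: c
  5: caabccc$ -> last char: $
  6: cc$caabc -> last char: c
  7: ccc$caab -> last char: b


BWT = ccaac$cb


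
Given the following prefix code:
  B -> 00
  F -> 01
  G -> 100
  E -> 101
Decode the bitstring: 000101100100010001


Decoding step by step:
Bits 00 -> B
Bits 01 -> F
Bits 01 -> F
Bits 100 -> G
Bits 100 -> G
Bits 01 -> F
Bits 00 -> B
Bits 01 -> F


Decoded message: BFFGGFBF


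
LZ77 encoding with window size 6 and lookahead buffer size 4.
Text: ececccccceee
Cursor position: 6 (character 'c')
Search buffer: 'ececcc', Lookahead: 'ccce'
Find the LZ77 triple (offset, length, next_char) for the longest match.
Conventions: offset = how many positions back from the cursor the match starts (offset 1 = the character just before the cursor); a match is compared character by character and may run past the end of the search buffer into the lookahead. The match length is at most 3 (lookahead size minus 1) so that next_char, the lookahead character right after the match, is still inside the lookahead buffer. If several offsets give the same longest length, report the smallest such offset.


Try each offset into the search buffer:
  offset=1 (pos 5, char 'c'): match length 3
  offset=2 (pos 4, char 'c'): match length 3
  offset=3 (pos 3, char 'c'): match length 3
  offset=4 (pos 2, char 'e'): match length 0
  offset=5 (pos 1, char 'c'): match length 1
  offset=6 (pos 0, char 'e'): match length 0
Longest match has length 3, found at offsets 1, 2, 3; take the smallest, offset 1.
next_char = character at position 6 + 3 = 9 -> 'e'

Best match: offset=1, length=3 (matching 'ccc' starting at position 5)
LZ77 triple: (1, 3, 'e')


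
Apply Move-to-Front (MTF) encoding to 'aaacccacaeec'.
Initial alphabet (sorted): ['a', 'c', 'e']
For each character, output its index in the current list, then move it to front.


MTF encoding:
'a': index 0 in ['a', 'c', 'e'] -> ['a', 'c', 'e']
'a': index 0 in ['a', 'c', 'e'] -> ['a', 'c', 'e']
'a': index 0 in ['a', 'c', 'e'] -> ['a', 'c', 'e']
'c': index 1 in ['a', 'c', 'e'] -> ['c', 'a', 'e']
'c': index 0 in ['c', 'a', 'e'] -> ['c', 'a', 'e']
'c': index 0 in ['c', 'a', 'e'] -> ['c', 'a', 'e']
'a': index 1 in ['c', 'a', 'e'] -> ['a', 'c', 'e']
'c': index 1 in ['a', 'c', 'e'] -> ['c', 'a', 'e']
'a': index 1 in ['c', 'a', 'e'] -> ['a', 'c', 'e']
'e': index 2 in ['a', 'c', 'e'] -> ['e', 'a', 'c']
'e': index 0 in ['e', 'a', 'c'] -> ['e', 'a', 'c']
'c': index 2 in ['e', 'a', 'c'] -> ['c', 'e', 'a']


Output: [0, 0, 0, 1, 0, 0, 1, 1, 1, 2, 0, 2]


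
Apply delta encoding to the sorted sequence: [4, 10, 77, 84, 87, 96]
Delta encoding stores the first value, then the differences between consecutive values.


First value: 4
Deltas:
  10 - 4 = 6
  77 - 10 = 67
  84 - 77 = 7
  87 - 84 = 3
  96 - 87 = 9


Delta encoded: [4, 6, 67, 7, 3, 9]


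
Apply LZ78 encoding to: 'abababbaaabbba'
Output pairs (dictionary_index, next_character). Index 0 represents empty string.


LZ78 encoding steps:
Dictionary: {0: ''}
Step 1: w='' (idx 0), next='a' -> output (0, 'a'), add 'a' as idx 1
Step 2: w='' (idx 0), next='b' -> output (0, 'b'), add 'b' as idx 2
Step 3: w='a' (idx 1), next='b' -> output (1, 'b'), add 'ab' as idx 3
Step 4: w='ab' (idx 3), next='b' -> output (3, 'b'), add 'abb' as idx 4
Step 5: w='a' (idx 1), next='a' -> output (1, 'a'), add 'aa' as idx 5
Step 6: w='abb' (idx 4), next='b' -> output (4, 'b'), add 'abbb' as idx 6
Step 7: w='a' (idx 1), end of input -> output (1, '')


Encoded: [(0, 'a'), (0, 'b'), (1, 'b'), (3, 'b'), (1, 'a'), (4, 'b'), (1, '')]
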